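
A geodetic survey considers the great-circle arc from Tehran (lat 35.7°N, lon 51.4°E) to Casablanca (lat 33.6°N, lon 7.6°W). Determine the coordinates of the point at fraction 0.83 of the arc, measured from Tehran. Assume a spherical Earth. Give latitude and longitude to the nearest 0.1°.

The haversine formula gives a central angle δ ≈ 0.835 rad (47.8°) between the endpoints.
Interpolate at f = 0.83 with slerp weights a = sin((1−f)δ)/sin δ ≈ 0.191, b = sin(fδ)/sin δ ≈ 0.862.
p = a·p₁ + b·p₂ ≈ (0.808, 0.026, 0.588); φ = arcsin(p_z) ≈ 36.04°, λ = atan2(p_y, p_x) ≈ 1.86°.

≈ lat 36.0°N, lon 1.9°E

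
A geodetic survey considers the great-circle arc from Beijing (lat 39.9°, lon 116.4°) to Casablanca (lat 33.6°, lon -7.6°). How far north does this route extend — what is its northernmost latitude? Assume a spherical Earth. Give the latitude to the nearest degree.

The great circle lies in the plane with unit normal n̂ = (p₁ × p₂)/|p₁ × p₂|.
Here n̂_z ≈ -0.530; the vertex latitude is φ_max = arccos|n̂_z| ≈ 58.0°.

≈ 58°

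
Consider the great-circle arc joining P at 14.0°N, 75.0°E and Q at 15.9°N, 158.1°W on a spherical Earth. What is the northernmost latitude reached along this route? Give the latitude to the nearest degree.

The great circle lies in the plane with unit normal n̂ = (p₁ × p₂)/|p₁ × p₂|.
Here n̂_z ≈ +0.858; the vertex latitude is φ_max = arccos|n̂_z| ≈ 30.9°.

≈ 31°N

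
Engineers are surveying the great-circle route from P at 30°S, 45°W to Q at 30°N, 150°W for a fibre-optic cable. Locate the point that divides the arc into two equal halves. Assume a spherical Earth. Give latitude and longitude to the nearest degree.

≈ 0°N, 98°W

From cos δ = sin φ₁ sin φ₂ + cos φ₁ cos φ₂ cos Δλ, the central angle is δ ≈ 2.031 rad (116.4°).
Interpolate at f = 1/2 with slerp weights a = sin((1−f)δ)/sin δ ≈ 0.948, b = sin(fδ)/sin δ ≈ 0.948.
p = a·p₁ + b·p₂ ≈ (-0.131, -0.991, 0.000); φ = arcsin(p_z) ≈ 0.00°, λ = atan2(p_y, p_x) ≈ -97.50°.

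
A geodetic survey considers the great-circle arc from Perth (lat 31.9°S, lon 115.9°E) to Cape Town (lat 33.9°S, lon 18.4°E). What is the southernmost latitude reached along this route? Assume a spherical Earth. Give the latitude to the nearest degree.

≈ 44°S

The great circle lies in the plane with unit normal n̂ = (p₁ × p₂)/|p₁ × p₂|.
Here n̂_z ≈ -0.713; the vertex latitude is φ_max = arccos|n̂_z| ≈ 44.5°.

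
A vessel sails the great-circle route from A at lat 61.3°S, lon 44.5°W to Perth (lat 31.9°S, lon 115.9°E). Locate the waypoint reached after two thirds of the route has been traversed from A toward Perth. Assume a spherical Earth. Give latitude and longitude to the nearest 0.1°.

≈ lat 59.8°S, lon 107.1°E

From cos δ = sin φ₁ sin φ₂ + cos φ₁ cos φ₂ cos Δλ, the central angle is δ ≈ 1.491 rad (85.4°).
Interpolate at f = 2/3 with slerp weights a = sin((1−f)δ)/sin δ ≈ 0.478, b = sin(fδ)/sin δ ≈ 0.841.
p = a·p₁ + b·p₂ ≈ (-0.148, 0.481, -0.864); φ = arcsin(p_z) ≈ -59.77°, λ = atan2(p_y, p_x) ≈ 107.10°.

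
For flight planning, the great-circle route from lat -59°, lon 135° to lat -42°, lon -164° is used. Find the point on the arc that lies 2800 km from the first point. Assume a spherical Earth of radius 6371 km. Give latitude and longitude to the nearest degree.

≈ lat -52°, lon 179°

Write both endpoints as unit vectors p₁, p₂ with components (cos φ cos λ, cos φ sin λ, sin φ).
The central angle between the endpoints is δ = arccos(p₁·p₂) ≈ 0.709 rad (40.6°). The total great-circle distance is δ·R ≈ 0.709 × 6371 ≈ 4516 km, so the target fraction is f = 2800/4516 ≈ 0.620.
Interpolate at f ≈ 0.620 with slerp weights a = sin((1−f)δ)/sin δ ≈ 0.409, b = sin(fδ)/sin δ ≈ 0.654.
p = a·p₁ + b·p₂ ≈ (-0.616, 0.015, -0.788); φ = arcsin(p_z) ≈ -51.98°, λ = atan2(p_y, p_x) ≈ 178.61°.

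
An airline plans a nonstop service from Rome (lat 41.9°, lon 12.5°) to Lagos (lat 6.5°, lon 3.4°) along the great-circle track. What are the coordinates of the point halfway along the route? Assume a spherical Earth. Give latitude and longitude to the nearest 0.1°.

≈ lat 24.3°, lon 7.3°

From cos δ = sin φ₁ sin φ₂ + cos φ₁ cos φ₂ cos Δλ, the central angle is δ ≈ 0.634 rad (36.3°).
Interpolate at f = 1/2 with slerp weights a = sin((1−f)δ)/sin δ ≈ 0.526, b = sin(fδ)/sin δ ≈ 0.526.
p = a·p₁ + b·p₂ ≈ (0.904, 0.116, 0.411); φ = arcsin(p_z) ≈ 24.27°, λ = atan2(p_y, p_x) ≈ 7.30°.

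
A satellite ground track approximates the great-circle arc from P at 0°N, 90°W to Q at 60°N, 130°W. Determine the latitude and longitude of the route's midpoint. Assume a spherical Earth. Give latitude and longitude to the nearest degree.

From cos δ = sin φ₁ sin φ₂ + cos φ₁ cos φ₂ cos Δλ, the central angle is δ ≈ 1.178 rad (67.5°).
Interpolate at f = 1/2 with slerp weights a = sin((1−f)δ)/sin δ ≈ 0.601, b = sin(fδ)/sin δ ≈ 0.601.
p = a·p₁ + b·p₂ ≈ (-0.193, -0.832, 0.521); φ = arcsin(p_z) ≈ 31.38°, λ = atan2(p_y, p_x) ≈ -103.08°.

≈ 31°N, 103°W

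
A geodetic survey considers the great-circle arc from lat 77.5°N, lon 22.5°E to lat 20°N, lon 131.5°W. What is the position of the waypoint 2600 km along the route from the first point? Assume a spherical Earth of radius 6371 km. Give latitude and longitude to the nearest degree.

≈ lat 77°N, lon 110°W

Convert each endpoint to a unit vector on the sphere (x = cos φ cos λ, y = cos φ sin λ, z = sin φ).
The central angle between the endpoints is δ = arccos(p₁·p₂) ≈ 1.419 rad (81.3°). The total great-circle distance is δ·R ≈ 1.419 × 6371 ≈ 9041 km, so the target fraction is f = 2600/9041 ≈ 0.288.
Interpolate at f ≈ 0.288 with slerp weights a = sin((1−f)δ)/sin δ ≈ 0.857, b = sin(fδ)/sin δ ≈ 0.401.
p = a·p₁ + b·p₂ ≈ (-0.079, -0.212, 0.974); φ = arcsin(p_z) ≈ 76.96°, λ = atan2(p_y, p_x) ≈ -110.38°.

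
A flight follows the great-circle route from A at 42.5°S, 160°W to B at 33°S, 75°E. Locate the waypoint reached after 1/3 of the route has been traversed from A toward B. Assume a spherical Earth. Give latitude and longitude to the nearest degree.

Convert each endpoint to a unit vector on the sphere (x = cos φ cos λ, y = cos φ sin λ, z = sin φ).
The central angle between the endpoints is δ = arccos(p₁·p₂) ≈ 1.558 rad (89.2°).
Interpolate at f = 1/3 with slerp weights a = sin((1−f)δ)/sin δ ≈ 0.862, b = sin(fδ)/sin δ ≈ 0.496.
p = a·p₁ + b·p₂ ≈ (-0.489, 0.185, -0.852); φ = arcsin(p_z) ≈ -58.47°, λ = atan2(p_y, p_x) ≈ 159.32°.

≈ 58°S, 159°E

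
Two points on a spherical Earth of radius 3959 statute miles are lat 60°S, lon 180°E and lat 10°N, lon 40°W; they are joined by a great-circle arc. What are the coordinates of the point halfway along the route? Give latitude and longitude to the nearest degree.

The haversine formula gives a central angle δ ≈ 2.127 rad (121.8°) between the endpoints.
Interpolate at f = 1/2 with slerp weights a = sin((1−f)δ)/sin δ ≈ 1.029, b = sin(fδ)/sin δ ≈ 1.029.
p = a·p₁ + b·p₂ ≈ (0.262, -0.651, -0.712); φ = arcsin(p_z) ≈ -45.42°, λ = atan2(p_y, p_x) ≈ -68.11°.

≈ lat 45°S, lon 68°W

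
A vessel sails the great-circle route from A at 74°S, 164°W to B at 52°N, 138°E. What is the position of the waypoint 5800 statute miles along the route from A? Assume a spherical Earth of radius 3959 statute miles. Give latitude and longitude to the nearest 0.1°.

≈ 5.4°N, 151.5°E

Convert each endpoint to a unit vector on the sphere (x = cos φ cos λ, y = cos φ sin λ, z = sin φ).
The central angle between the endpoints is δ = arccos(p₁·p₂) ≈ 2.302 rad (131.9°). The total great-circle distance is δ·R ≈ 2.302 × 3959 ≈ 9113 mi, so the target fraction is f = 5800/9113 ≈ 0.636.
Interpolate at f ≈ 0.636 with slerp weights a = sin((1−f)δ)/sin δ ≈ 0.997, b = sin(fδ)/sin δ ≈ 1.336.
p = a·p₁ + b·p₂ ≈ (-0.875, 0.474, 0.094); φ = arcsin(p_z) ≈ 5.39°, λ = atan2(p_y, p_x) ≈ 151.54°.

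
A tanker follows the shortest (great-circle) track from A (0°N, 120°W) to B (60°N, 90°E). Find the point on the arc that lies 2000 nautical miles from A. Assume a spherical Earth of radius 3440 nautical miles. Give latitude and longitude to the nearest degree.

≈ (32°N, 130°W)

Write both endpoints as unit vectors p₁, p₂ with components (cos φ cos λ, cos φ sin λ, sin φ).
The central angle between the endpoints is δ = arccos(p₁·p₂) ≈ 2.019 rad (115.7°). The total great-circle distance is δ·R ≈ 2.019 × 3440 ≈ 6944 nmi, so the target fraction is f = 2000/6944 ≈ 0.288.
Interpolate at f ≈ 0.288 with slerp weights a = sin((1−f)δ)/sin δ ≈ 1.100, b = sin(fδ)/sin δ ≈ 0.609.
p = a·p₁ + b·p₂ ≈ (-0.550, -0.648, 0.528); φ = arcsin(p_z) ≈ 31.85°, λ = atan2(p_y, p_x) ≈ -130.33°.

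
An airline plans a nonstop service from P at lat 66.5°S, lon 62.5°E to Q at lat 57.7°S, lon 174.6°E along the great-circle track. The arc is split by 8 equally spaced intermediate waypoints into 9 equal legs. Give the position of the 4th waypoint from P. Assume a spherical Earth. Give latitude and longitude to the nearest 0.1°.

Convert each endpoint to a unit vector on the sphere (x = cos φ cos λ, y = cos φ sin λ, z = sin φ).
The central angle between the endpoints is δ = arccos(p₁·p₂) ≈ 0.802 rad (46.0°).
Interpolate at f = 4/9 with slerp weights a = sin((1−f)δ)/sin δ ≈ 0.600, b = sin(fδ)/sin δ ≈ 0.486.
p = a·p₁ + b·p₂ ≈ (-0.148, 0.237, -0.960); φ = arcsin(p_z) ≈ -73.80°, λ = atan2(p_y, p_x) ≈ 122.02°.

≈ lat 73.8°S, lon 122.0°E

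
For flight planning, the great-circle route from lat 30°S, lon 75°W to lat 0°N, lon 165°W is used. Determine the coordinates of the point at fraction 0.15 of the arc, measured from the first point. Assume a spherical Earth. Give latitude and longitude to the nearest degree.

≈ lat 29°S, lon 90°W

From cos δ = sin φ₁ sin φ₂ + cos φ₁ cos φ₂ cos Δλ, the central angle is δ ≈ 1.571 rad (90.0°).
Interpolate at f = 0.15 with slerp weights a = sin((1−f)δ)/sin δ ≈ 0.972, b = sin(fδ)/sin δ ≈ 0.233.
p = a·p₁ + b·p₂ ≈ (-0.008, -0.874, -0.486); φ = arcsin(p_z) ≈ -29.09°, λ = atan2(p_y, p_x) ≈ -90.49°.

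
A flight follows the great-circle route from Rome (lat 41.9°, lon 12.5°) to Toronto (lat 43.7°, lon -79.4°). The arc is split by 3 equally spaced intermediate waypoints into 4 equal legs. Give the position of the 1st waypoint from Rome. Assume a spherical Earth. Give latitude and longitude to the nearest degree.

≈ lat 50°, lon -8°

Convert each endpoint to a unit vector on the sphere (x = cos φ cos λ, y = cos φ sin λ, z = sin φ).
The central angle between the endpoints is δ = arccos(p₁·p₂) ≈ 1.111 rad (63.7°).
Interpolate at f = 1/4 with slerp weights a = sin((1−f)δ)/sin δ ≈ 0.826, b = sin(fδ)/sin δ ≈ 0.306.
p = a·p₁ + b·p₂ ≈ (0.641, -0.084, 0.763); φ = arcsin(p_z) ≈ 49.73°, λ = atan2(p_y, p_x) ≈ -7.50°.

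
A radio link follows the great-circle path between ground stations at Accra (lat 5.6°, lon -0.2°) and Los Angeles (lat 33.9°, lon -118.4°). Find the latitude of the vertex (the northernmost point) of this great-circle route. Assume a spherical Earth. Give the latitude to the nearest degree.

≈ 39°

The great circle lies in the plane with unit normal n̂ = (p₁ × p₂)/|p₁ × p₂|.
Here n̂_z ≈ -0.773; the vertex latitude is φ_max = arccos|n̂_z| ≈ 39.4°.
Check via Clairaut: cos φ_max = |cos φ₁| · sin C = cos(5.6°)·sin(51.0°) ≈ 0.773, again giving ≈ 39.4°.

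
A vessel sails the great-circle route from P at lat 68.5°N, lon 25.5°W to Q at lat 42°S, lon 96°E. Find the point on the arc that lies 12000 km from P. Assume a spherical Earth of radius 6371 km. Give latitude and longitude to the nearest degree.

Write both endpoints as unit vectors p₁, p₂ with components (cos φ cos λ, cos φ sin λ, sin φ).
The central angle between the endpoints is δ = arccos(p₁·p₂) ≈ 2.442 rad (139.9°). The total great-circle distance is δ·R ≈ 2.442 × 6371 ≈ 15556 km, so the target fraction is f = 12000/15556 ≈ 0.771.
Interpolate at f ≈ 0.771 with slerp weights a = sin((1−f)δ)/sin δ ≈ 0.822, b = sin(fδ)/sin δ ≈ 1.477.
p = a·p₁ + b·p₂ ≈ (0.157, 0.962, -0.223); φ = arcsin(p_z) ≈ -12.91°, λ = atan2(p_y, p_x) ≈ 80.72°.

≈ lat 13°S, lon 81°E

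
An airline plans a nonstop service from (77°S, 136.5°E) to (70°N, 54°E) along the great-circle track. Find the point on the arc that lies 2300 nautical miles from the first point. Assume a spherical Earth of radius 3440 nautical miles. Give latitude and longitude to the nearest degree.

The haversine formula gives a central angle δ ≈ 2.704 rad (154.9°) between the endpoints. The total great-circle distance is δ·R ≈ 2.704 × 3440 ≈ 9300 nmi, so the target fraction is f = 2300/9300 ≈ 0.247.
Interpolate at f ≈ 0.247 with slerp weights a = sin((1−f)δ)/sin δ ≈ 2.108, b = sin(fδ)/sin δ ≈ 1.461.
p = a·p₁ + b·p₂ ≈ (-0.050, 0.731, -0.681); φ = arcsin(p_z) ≈ -42.91°, λ = atan2(p_y, p_x) ≈ 93.93°.

≈ (43°S, 94°E)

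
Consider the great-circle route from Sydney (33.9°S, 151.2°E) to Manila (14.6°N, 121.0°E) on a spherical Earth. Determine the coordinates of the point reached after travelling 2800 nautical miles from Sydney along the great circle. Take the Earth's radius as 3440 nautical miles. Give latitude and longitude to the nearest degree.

≈ (6°N, 126°E)

From cos δ = sin φ₁ sin φ₂ + cos φ₁ cos φ₂ cos Δλ, the central angle is δ ≈ 0.984 rad (56.4°). The total great-circle distance is δ·R ≈ 0.984 × 3440 ≈ 3385 nmi, so the target fraction is f = 2800/3385 ≈ 0.827.
Interpolate at f ≈ 0.827 with slerp weights a = sin((1−f)δ)/sin δ ≈ 0.203, b = sin(fδ)/sin δ ≈ 0.873.
p = a·p₁ + b·p₂ ≈ (-0.583, 0.805, 0.107); φ = arcsin(p_z) ≈ 6.12°, λ = atan2(p_y, p_x) ≈ 125.90°.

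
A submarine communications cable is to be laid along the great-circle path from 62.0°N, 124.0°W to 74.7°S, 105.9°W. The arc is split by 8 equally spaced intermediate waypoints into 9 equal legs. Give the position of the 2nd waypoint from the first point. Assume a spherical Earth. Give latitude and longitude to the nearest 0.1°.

Write both endpoints as unit vectors p₁, p₂ with components (cos φ cos λ, cos φ sin λ, sin φ).
The central angle between the endpoints is δ = arccos(p₁·p₂) ≈ 2.395 rad (137.2°).
Interpolate at f = 2/9 with slerp weights a = sin((1−f)δ)/sin δ ≈ 1.410, b = sin(fδ)/sin δ ≈ 0.747.
p = a·p₁ + b·p₂ ≈ (-0.424, -0.738, 0.524); φ = arcsin(p_z) ≈ 31.62°, λ = atan2(p_y, p_x) ≈ -119.88°.

≈ 31.6°N, 119.9°W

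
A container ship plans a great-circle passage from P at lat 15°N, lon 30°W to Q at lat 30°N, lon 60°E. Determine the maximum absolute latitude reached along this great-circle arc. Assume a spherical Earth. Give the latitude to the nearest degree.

≈ 32°N

The great circle lies in the plane with unit normal n̂ = (p₁ × p₂)/|p₁ × p₂|.
Here n̂_z ≈ +0.844; the vertex latitude is φ_max = arccos|n̂_z| ≈ 32.5°.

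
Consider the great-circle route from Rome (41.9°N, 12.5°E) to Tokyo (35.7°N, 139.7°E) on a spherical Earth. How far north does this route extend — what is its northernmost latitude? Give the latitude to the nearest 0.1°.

≈ 61.2°N

The great circle lies in the plane with unit normal n̂ = (p₁ × p₂)/|p₁ × p₂|.
Here n̂_z ≈ +0.482; the vertex latitude is φ_max = arccos|n̂_z| ≈ 61.2°.
Check via Clairaut: cos φ_max = |cos φ₁| · sin C = cos(41.9°)·sin(40.3°) ≈ 0.482, again giving ≈ 61.2°.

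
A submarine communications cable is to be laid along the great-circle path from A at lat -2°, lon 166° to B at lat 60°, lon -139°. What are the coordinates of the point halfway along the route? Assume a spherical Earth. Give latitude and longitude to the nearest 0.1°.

≈ lat 31.6°, lon -176.3°

The haversine formula gives a central angle δ ≈ 1.312 rad (75.1°) between the endpoints.
Interpolate at f = 1/2 with slerp weights a = sin((1−f)δ)/sin δ ≈ 0.631, b = sin(fδ)/sin δ ≈ 0.631.
p = a·p₁ + b·p₂ ≈ (-0.850, -0.054, 0.524); φ = arcsin(p_z) ≈ 31.62°, λ = atan2(p_y, p_x) ≈ -176.34°.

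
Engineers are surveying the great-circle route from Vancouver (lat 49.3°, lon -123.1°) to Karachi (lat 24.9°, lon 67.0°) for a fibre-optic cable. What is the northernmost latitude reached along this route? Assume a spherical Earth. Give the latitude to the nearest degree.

The great circle lies in the plane with unit normal n̂ = (p₁ × p₂)/|p₁ × p₂|.
Here n̂_z ≈ -0.108; the vertex latitude is φ_max = arccos|n̂_z| ≈ 83.8°.
Check via Clairaut: cos φ_max = |cos φ₁| · sin C = cos(49.3°)·sin(9.5°) ≈ 0.108, again giving ≈ 83.8°.

≈ 84°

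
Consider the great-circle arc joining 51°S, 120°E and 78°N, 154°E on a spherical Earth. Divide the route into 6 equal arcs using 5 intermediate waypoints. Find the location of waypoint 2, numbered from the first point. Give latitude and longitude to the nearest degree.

Write both endpoints as unit vectors p₁, p₂ with components (cos φ cos λ, cos φ sin λ, sin φ).
The central angle between the endpoints is δ = arccos(p₁·p₂) ≈ 2.281 rad (130.7°).
Interpolate at f = 2/6 with slerp weights a = sin((1−f)δ)/sin δ ≈ 1.317, b = sin(fδ)/sin δ ≈ 0.908.
p = a·p₁ + b·p₂ ≈ (-0.584, 0.800, -0.135); φ = arcsin(p_z) ≈ -7.74°, λ = atan2(p_y, p_x) ≈ 126.12°.

≈ 8°S, 126°E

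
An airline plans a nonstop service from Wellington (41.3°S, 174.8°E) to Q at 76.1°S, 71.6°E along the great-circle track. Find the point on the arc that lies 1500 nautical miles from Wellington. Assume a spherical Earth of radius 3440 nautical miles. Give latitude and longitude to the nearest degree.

Convert each endpoint to a unit vector on the sphere (x = cos φ cos λ, y = cos φ sin λ, z = sin φ).
The central angle between the endpoints is δ = arccos(p₁·p₂) ≈ 0.928 rad (53.2°). The total great-circle distance is δ·R ≈ 0.928 × 3440 ≈ 3192 nmi, so the target fraction is f = 1500/3192 ≈ 0.470.
Interpolate at f ≈ 0.470 with slerp weights a = sin((1−f)δ)/sin δ ≈ 0.590, b = sin(fδ)/sin δ ≈ 0.528.
p = a·p₁ + b·p₂ ≈ (-0.401, 0.160, -0.902); φ = arcsin(p_z) ≈ -64.38°, λ = atan2(p_y, p_x) ≈ 158.21°.

≈ 64°S, 158°E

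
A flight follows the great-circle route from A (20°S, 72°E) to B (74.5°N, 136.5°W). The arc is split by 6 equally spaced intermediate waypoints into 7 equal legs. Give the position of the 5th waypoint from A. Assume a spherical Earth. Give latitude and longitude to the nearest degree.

≈ (66°N, 95°E)

Write both endpoints as unit vectors p₁, p₂ with components (cos φ cos λ, cos φ sin λ, sin φ).
The central angle between the endpoints is δ = arccos(p₁·p₂) ≈ 2.153 rad (123.4°).
Interpolate at f = 5/7 with slerp weights a = sin((1−f)δ)/sin δ ≈ 0.691, b = sin(fδ)/sin δ ≈ 1.197.
p = a·p₁ + b·p₂ ≈ (-0.031, 0.398, 0.917); φ = arcsin(p_z) ≈ 66.50°, λ = atan2(p_y, p_x) ≈ 94.50°.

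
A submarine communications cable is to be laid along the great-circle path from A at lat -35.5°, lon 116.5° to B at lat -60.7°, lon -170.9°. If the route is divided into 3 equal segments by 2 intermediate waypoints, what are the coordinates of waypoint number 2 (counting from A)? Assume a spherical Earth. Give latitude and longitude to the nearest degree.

Write both endpoints as unit vectors p₁, p₂ with components (cos φ cos λ, cos φ sin λ, sin φ).
The central angle between the endpoints is δ = arccos(p₁·p₂) ≈ 0.895 rad (51.3°).
Interpolate at f = 2/3 with slerp weights a = sin((1−f)δ)/sin δ ≈ 0.377, b = sin(fδ)/sin δ ≈ 0.720.
p = a·p₁ + b·p₂ ≈ (-0.485, 0.219, -0.847); φ = arcsin(p_z) ≈ -57.87°, λ = atan2(p_y, p_x) ≈ 155.72°.

≈ lat -58°, lon 156°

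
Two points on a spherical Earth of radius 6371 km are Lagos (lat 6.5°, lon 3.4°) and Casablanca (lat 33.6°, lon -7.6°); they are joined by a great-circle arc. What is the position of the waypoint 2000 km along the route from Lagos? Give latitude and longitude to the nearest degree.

Convert each endpoint to a unit vector on the sphere (x = cos φ cos λ, y = cos φ sin λ, z = sin φ).
The central angle between the endpoints is δ = arccos(p₁·p₂) ≈ 0.505 rad (29.0°). The total great-circle distance is δ·R ≈ 0.505 × 6371 ≈ 3220 km, so the target fraction is f = 2000/3220 ≈ 0.621.
Interpolate at f ≈ 0.621 with slerp weights a = sin((1−f)δ)/sin δ ≈ 0.393, b = sin(fδ)/sin δ ≈ 0.638.
p = a·p₁ + b·p₂ ≈ (0.916, -0.047, 0.397); φ = arcsin(p_z) ≈ 23.42°, λ = atan2(p_y, p_x) ≈ -2.94°.

≈ lat 23°, lon -3°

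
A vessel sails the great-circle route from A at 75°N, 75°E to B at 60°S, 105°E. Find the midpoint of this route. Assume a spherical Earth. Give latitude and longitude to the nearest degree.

≈ 8°N, 95°E

From cos δ = sin φ₁ sin φ₂ + cos φ₁ cos φ₂ cos Δλ, the central angle is δ ≈ 2.381 rad (136.4°).
Interpolate at f = 1/2 with slerp weights a = sin((1−f)δ)/sin δ ≈ 1.347, b = sin(fδ)/sin δ ≈ 1.347.
p = a·p₁ + b·p₂ ≈ (-0.084, 0.987, 0.135); φ = arcsin(p_z) ≈ 7.73°, λ = atan2(p_y, p_x) ≈ 94.87°.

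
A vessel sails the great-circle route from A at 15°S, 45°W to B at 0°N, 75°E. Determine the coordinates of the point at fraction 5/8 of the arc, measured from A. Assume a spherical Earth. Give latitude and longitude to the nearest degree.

Convert each endpoint to a unit vector on the sphere (x = cos φ cos λ, y = cos φ sin λ, z = sin φ).
The central angle between the endpoints is δ = arccos(p₁·p₂) ≈ 2.075 rad (118.9°).
Interpolate at f = 5/8 with slerp weights a = sin((1−f)δ)/sin δ ≈ 0.802, b = sin(fδ)/sin δ ≈ 1.099.
p = a·p₁ + b·p₂ ≈ (0.832, 0.514, -0.207); φ = arcsin(p_z) ≈ -11.97°, λ = atan2(p_y, p_x) ≈ 31.73°.

≈ 12°S, 32°E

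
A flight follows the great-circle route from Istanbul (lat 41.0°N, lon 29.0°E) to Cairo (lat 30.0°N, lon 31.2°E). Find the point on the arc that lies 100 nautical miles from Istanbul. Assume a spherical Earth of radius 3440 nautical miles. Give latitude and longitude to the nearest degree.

From cos δ = sin φ₁ sin φ₂ + cos φ₁ cos φ₂ cos Δλ, the central angle is δ ≈ 0.194 rad (11.1°). The total great-circle distance is δ·R ≈ 0.194 × 3440 ≈ 669 nmi, so the target fraction is f = 100/669 ≈ 0.149.
Interpolate at f ≈ 0.149 with slerp weights a = sin((1−f)δ)/sin δ ≈ 0.852, b = sin(fδ)/sin δ ≈ 0.150.
p = a·p₁ + b·p₂ ≈ (0.674, 0.379, 0.634); φ = arcsin(p_z) ≈ 39.36°, λ = atan2(p_y, p_x) ≈ 29.37°.

≈ lat 39°N, lon 29°E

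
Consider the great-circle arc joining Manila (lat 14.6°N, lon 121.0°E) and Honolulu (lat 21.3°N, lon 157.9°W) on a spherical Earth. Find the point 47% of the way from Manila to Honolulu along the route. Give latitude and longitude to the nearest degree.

≈ lat 23°N, lon 158°E

Write both endpoints as unit vectors p₁, p₂ with components (cos φ cos λ, cos φ sin λ, sin φ).
The central angle between the endpoints is δ = arccos(p₁·p₂) ≈ 1.338 rad (76.6°).
Interpolate at f = 0.47 with slerp weights a = sin((1−f)δ)/sin δ ≈ 0.669, b = sin(fδ)/sin δ ≈ 0.604.
p = a·p₁ + b·p₂ ≈ (-0.855, 0.343, 0.388); φ = arcsin(p_z) ≈ 22.84°, λ = atan2(p_y, p_x) ≈ 158.14°.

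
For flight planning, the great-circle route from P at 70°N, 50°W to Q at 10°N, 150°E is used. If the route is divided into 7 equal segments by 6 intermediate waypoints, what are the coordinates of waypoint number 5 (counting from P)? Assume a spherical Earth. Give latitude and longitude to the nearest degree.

Write both endpoints as unit vectors p₁, p₂ with components (cos φ cos λ, cos φ sin λ, sin φ).
The central angle between the endpoints is δ = arccos(p₁·p₂) ≈ 1.725 rad (98.8°).
Interpolate at f = 5/7 with slerp weights a = sin((1−f)δ)/sin δ ≈ 0.479, b = sin(fδ)/sin δ ≈ 0.954.
p = a·p₁ + b·p₂ ≈ (-0.709, 0.345, 0.616); φ = arcsin(p_z) ≈ 38.00°, λ = atan2(p_y, p_x) ≈ 154.08°.

≈ 38°N, 154°E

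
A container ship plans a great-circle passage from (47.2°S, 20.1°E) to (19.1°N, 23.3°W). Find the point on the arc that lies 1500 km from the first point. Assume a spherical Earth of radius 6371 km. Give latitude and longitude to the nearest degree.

≈ (37°S, 9°E)

The haversine formula gives a central angle δ ≈ 1.342 rad (76.9°) between the endpoints. The total great-circle distance is δ·R ≈ 1.342 × 6371 ≈ 8553 km, so the target fraction is f = 1500/8553 ≈ 0.175.
Interpolate at f ≈ 0.175 with slerp weights a = sin((1−f)δ)/sin δ ≈ 0.918, b = sin(fδ)/sin δ ≈ 0.239.
p = a·p₁ + b·p₂ ≈ (0.794, 0.125, -0.595); φ = arcsin(p_z) ≈ -36.54°, λ = atan2(p_y, p_x) ≈ 8.94°.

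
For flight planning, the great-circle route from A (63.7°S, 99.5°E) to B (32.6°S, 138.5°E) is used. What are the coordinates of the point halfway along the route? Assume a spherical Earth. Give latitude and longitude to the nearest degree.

Convert each endpoint to a unit vector on the sphere (x = cos φ cos λ, y = cos φ sin λ, z = sin φ).
The central angle between the endpoints is δ = arccos(p₁·p₂) ≈ 0.687 rad (39.4°).
Interpolate at f = 1/2 with slerp weights a = sin((1−f)δ)/sin δ ≈ 0.531, b = sin(fδ)/sin δ ≈ 0.531.
p = a·p₁ + b·p₂ ≈ (-0.374, 0.528, -0.762); φ = arcsin(p_z) ≈ -49.66°, λ = atan2(p_y, p_x) ≈ 125.28°.

≈ (50°S, 125°E)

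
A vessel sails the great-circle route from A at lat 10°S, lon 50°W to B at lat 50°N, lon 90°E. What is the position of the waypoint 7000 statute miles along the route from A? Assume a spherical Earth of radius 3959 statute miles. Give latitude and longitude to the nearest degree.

≈ lat 59°N, lon 45°E

Write both endpoints as unit vectors p₁, p₂ with components (cos φ cos λ, cos φ sin λ, sin φ).
The central angle between the endpoints is δ = arccos(p₁·p₂) ≈ 2.237 rad (128.2°). The total great-circle distance is δ·R ≈ 2.237 × 3959 ≈ 8856 mi, so the target fraction is f = 7000/8856 ≈ 0.790.
Interpolate at f ≈ 0.790 with slerp weights a = sin((1−f)δ)/sin δ ≈ 0.575, b = sin(fδ)/sin δ ≈ 1.247.
p = a·p₁ + b·p₂ ≈ (0.364, 0.368, 0.856); φ = arcsin(p_z) ≈ 58.83°, λ = atan2(p_y, p_x) ≈ 45.34°.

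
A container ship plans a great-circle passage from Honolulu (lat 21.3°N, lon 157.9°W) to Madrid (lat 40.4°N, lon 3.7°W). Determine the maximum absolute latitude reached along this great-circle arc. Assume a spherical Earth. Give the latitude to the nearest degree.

The great circle lies in the plane with unit normal n̂ = (p₁ × p₂)/|p₁ × p₂|.
Here n̂_z ≈ +0.337; the vertex latitude is φ_max = arccos|n̂_z| ≈ 70.3°.

≈ 70°N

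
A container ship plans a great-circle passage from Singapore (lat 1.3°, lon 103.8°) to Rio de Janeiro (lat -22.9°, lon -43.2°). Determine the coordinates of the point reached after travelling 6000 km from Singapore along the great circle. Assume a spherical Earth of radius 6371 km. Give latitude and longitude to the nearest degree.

≈ lat -28°, lon 56°

Write both endpoints as unit vectors p₁, p₂ with components (cos φ cos λ, cos φ sin λ, sin φ).
The central angle between the endpoints is δ = arccos(p₁·p₂) ≈ 2.467 rad (141.4°). The total great-circle distance is δ·R ≈ 2.467 × 6371 ≈ 15720 km, so the target fraction is f = 6000/15720 ≈ 0.382.
Interpolate at f ≈ 0.382 with slerp weights a = sin((1−f)δ)/sin δ ≈ 1.600, b = sin(fδ)/sin δ ≈ 1.295.
p = a·p₁ + b·p₂ ≈ (0.488, 0.737, -0.468); φ = arcsin(p_z) ≈ -27.89°, λ = atan2(p_y, p_x) ≈ 56.47°.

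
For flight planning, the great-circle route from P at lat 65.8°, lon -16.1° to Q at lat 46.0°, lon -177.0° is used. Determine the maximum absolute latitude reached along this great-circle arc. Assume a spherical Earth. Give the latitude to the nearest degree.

The great circle lies in the plane with unit normal n̂ = (p₁ × p₂)/|p₁ × p₂|.
Here n̂_z ≈ -0.101; the vertex latitude is φ_max = arccos|n̂_z| ≈ 84.2°.
Check via Clairaut: cos φ_max = |cos φ₁| · sin C = cos(65.8°)·sin(14.3°) ≈ 0.101, again giving ≈ 84.2°.

≈ 84°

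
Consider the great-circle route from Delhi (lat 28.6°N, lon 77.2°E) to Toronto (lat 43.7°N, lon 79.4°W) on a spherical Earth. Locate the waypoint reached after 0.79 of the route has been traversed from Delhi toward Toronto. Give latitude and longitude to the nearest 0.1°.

≈ lat 63.2°N, lon 62.0°W

Convert each endpoint to a unit vector on the sphere (x = cos φ cos λ, y = cos φ sin λ, z = sin φ).
The central angle between the endpoints is δ = arccos(p₁·p₂) ≈ 1.825 rad (104.6°).
Interpolate at f = 0.79 with slerp weights a = sin((1−f)δ)/sin δ ≈ 0.386, b = sin(fδ)/sin δ ≈ 1.025.
p = a·p₁ + b·p₂ ≈ (0.211, -0.397, 0.893); φ = arcsin(p_z) ≈ 63.25°, λ = atan2(p_y, p_x) ≈ -61.98°.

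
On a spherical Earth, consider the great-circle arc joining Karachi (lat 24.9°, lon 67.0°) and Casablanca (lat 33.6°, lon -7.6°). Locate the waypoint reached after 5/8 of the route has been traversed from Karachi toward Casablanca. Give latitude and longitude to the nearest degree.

≈ lat 36°, lon 22°

Convert each endpoint to a unit vector on the sphere (x = cos φ cos λ, y = cos φ sin λ, z = sin φ).
The central angle between the endpoints is δ = arccos(p₁·p₂) ≈ 1.122 rad (64.3°).
Interpolate at f = 5/8 with slerp weights a = sin((1−f)δ)/sin δ ≈ 0.453, b = sin(fδ)/sin δ ≈ 0.716.
p = a·p₁ + b·p₂ ≈ (0.752, 0.300, 0.587); φ = arcsin(p_z) ≈ 35.96°, λ = atan2(p_y, p_x) ≈ 21.73°.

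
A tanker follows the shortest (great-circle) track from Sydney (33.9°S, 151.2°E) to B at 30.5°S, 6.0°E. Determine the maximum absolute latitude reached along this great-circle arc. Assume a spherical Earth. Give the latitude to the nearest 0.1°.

The great circle lies in the plane with unit normal n̂ = (p₁ × p₂)/|p₁ × p₂|.
Here n̂_z ≈ -0.428; the vertex latitude is φ_max = arccos|n̂_z| ≈ 64.6°.
Check via Clairaut: cos φ_max = |cos φ₁| · sin C = cos(33.9°)·sin(148.9°) ≈ 0.428, again giving ≈ 64.6°.

≈ 64.6°S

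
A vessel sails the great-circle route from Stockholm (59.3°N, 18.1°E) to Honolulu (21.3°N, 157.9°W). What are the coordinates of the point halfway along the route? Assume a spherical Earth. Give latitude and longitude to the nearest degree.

≈ 71°N, 153°W

From cos δ = sin φ₁ sin φ₂ + cos φ₁ cos φ₂ cos Δλ, the central angle is δ ≈ 1.734 rad (99.3°).
Interpolate at f = 1/2 with slerp weights a = sin((1−f)δ)/sin δ ≈ 0.773, b = sin(fδ)/sin δ ≈ 0.773.
p = a·p₁ + b·p₂ ≈ (-0.292, -0.148, 0.945); φ = arcsin(p_z) ≈ 70.89°, λ = atan2(p_y, p_x) ≈ -153.08°.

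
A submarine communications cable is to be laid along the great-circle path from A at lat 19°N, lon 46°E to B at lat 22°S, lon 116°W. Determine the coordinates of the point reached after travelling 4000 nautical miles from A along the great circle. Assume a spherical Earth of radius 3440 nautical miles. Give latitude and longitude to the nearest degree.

Write both endpoints as unit vectors p₁, p₂ with components (cos φ cos λ, cos φ sin λ, sin φ).
The central angle between the endpoints is δ = arccos(p₁·p₂) ≈ 2.843 rad (162.9°). The total great-circle distance is δ·R ≈ 2.843 × 3440 ≈ 9780 nmi, so the target fraction is f = 4000/9780 ≈ 0.409.
Interpolate at f ≈ 0.409 with slerp weights a = sin((1−f)δ)/sin δ ≈ 3.378, b = sin(fδ)/sin δ ≈ 3.119.
p = a·p₁ + b·p₂ ≈ (0.951, -0.302, -0.069); φ = arcsin(p_z) ≈ -3.94°, λ = atan2(p_y, p_x) ≈ -17.62°.

≈ lat 4°S, lon 18°W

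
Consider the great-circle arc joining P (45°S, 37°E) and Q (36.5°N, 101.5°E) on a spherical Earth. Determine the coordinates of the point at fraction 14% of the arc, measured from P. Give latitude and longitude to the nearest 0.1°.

≈ (34.8°S, 49.6°E)

Write both endpoints as unit vectors p₁, p₂ with components (cos φ cos λ, cos φ sin λ, sin φ).
The central angle between the endpoints is δ = arccos(p₁·p₂) ≈ 1.748 rad (100.1°).
Interpolate at f = 0.14 with slerp weights a = sin((1−f)δ)/sin δ ≈ 1.014, b = sin(fδ)/sin δ ≈ 0.246.
p = a·p₁ + b·p₂ ≈ (0.533, 0.625, -0.570); φ = arcsin(p_z) ≈ -34.77°, λ = atan2(p_y, p_x) ≈ 49.55°.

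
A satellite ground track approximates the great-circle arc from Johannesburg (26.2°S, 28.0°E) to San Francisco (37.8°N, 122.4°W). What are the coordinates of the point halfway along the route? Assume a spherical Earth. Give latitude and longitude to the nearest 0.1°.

Write both endpoints as unit vectors p₁, p₂ with components (cos φ cos λ, cos φ sin λ, sin φ).
The central angle between the endpoints is δ = arccos(p₁·p₂) ≈ 2.662 rad (152.5°).
Interpolate at f = 1/2 with slerp weights a = sin((1−f)δ)/sin δ ≈ 2.104, b = sin(fδ)/sin δ ≈ 2.104.
p = a·p₁ + b·p₂ ≈ (0.776, -0.517, 0.361); φ = arcsin(p_z) ≈ 21.14°, λ = atan2(p_y, p_x) ≈ -33.69°.

≈ (21.1°N, 33.7°W)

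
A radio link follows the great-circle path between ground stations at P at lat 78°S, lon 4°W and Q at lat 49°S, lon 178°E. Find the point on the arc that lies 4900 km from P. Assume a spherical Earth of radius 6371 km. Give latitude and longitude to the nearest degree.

≈ lat 58°S, lon 178°E

Convert each endpoint to a unit vector on the sphere (x = cos φ cos λ, y = cos φ sin λ, z = sin φ).
The central angle between the endpoints is δ = arccos(p₁·p₂) ≈ 0.925 rad (53.0°). The total great-circle distance is δ·R ≈ 0.925 × 6371 ≈ 5893 km, so the target fraction is f = 4900/5893 ≈ 0.832.
Interpolate at f ≈ 0.832 with slerp weights a = sin((1−f)δ)/sin δ ≈ 0.194, b = sin(fδ)/sin δ ≈ 0.871.
p = a·p₁ + b·p₂ ≈ (-0.531, 0.017, -0.847); φ = arcsin(p_z) ≈ -57.93°, λ = atan2(p_y, p_x) ≈ 178.15°.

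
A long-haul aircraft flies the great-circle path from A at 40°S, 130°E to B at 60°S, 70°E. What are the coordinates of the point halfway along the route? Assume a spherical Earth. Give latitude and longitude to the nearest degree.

From cos δ = sin φ₁ sin φ₂ + cos φ₁ cos φ₂ cos Δλ, the central angle is δ ≈ 0.725 rad (41.6°).
Interpolate at f = 1/2 with slerp weights a = sin((1−f)δ)/sin δ ≈ 0.535, b = sin(fδ)/sin δ ≈ 0.535.
p = a·p₁ + b·p₂ ≈ (-0.172, 0.565, -0.807); φ = arcsin(p_z) ≈ -53.80°, λ = atan2(p_y, p_x) ≈ 106.92°.

≈ 54°S, 107°E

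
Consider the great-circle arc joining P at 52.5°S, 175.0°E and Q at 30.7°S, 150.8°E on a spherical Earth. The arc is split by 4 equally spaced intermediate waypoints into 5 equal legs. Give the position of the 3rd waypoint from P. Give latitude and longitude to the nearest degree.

The haversine formula gives a central angle δ ≈ 0.490 rad (28.1°) between the endpoints.
Interpolate at f = 3/5 with slerp weights a = sin((1−f)δ)/sin δ ≈ 0.414, b = sin(fδ)/sin δ ≈ 0.616.
p = a·p₁ + b·p₂ ≈ (-0.713, 0.280, -0.643); φ = arcsin(p_z) ≈ -39.99°, λ = atan2(p_y, p_x) ≈ 158.55°.

≈ 40°S, 159°E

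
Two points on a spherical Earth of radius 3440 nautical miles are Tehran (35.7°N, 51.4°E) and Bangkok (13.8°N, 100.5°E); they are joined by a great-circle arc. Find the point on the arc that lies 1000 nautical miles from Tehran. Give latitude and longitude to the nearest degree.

Convert each endpoint to a unit vector on the sphere (x = cos φ cos λ, y = cos φ sin λ, z = sin φ).
The central angle between the endpoints is δ = arccos(p₁·p₂) ≈ 0.856 rad (49.0°). The total great-circle distance is δ·R ≈ 0.856 × 3440 ≈ 2944 nmi, so the target fraction is f = 1000/2944 ≈ 0.340.
Interpolate at f ≈ 0.340 with slerp weights a = sin((1−f)δ)/sin δ ≈ 0.709, b = sin(fδ)/sin δ ≈ 0.380.
p = a·p₁ + b·p₂ ≈ (0.292, 0.813, 0.504); φ = arcsin(p_z) ≈ 30.29°, λ = atan2(p_y, p_x) ≈ 70.22°.

≈ (30°N, 70°E)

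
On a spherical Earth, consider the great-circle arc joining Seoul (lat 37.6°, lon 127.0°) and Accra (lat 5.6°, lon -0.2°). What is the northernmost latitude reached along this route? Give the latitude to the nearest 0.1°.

The great circle lies in the plane with unit normal n̂ = (p₁ × p₂)/|p₁ × p₂|.
Here n̂_z ≈ -0.691; the vertex latitude is φ_max = arccos|n̂_z| ≈ 46.3°.
Check via Clairaut: cos φ_max = |cos φ₁| · sin C = cos(37.6°)·sin(60.7°) ≈ 0.691, again giving ≈ 46.3°.

≈ 46.3°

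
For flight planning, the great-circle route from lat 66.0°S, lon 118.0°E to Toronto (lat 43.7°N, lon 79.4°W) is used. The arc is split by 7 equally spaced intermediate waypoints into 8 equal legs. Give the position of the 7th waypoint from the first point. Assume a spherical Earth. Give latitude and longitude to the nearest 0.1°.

≈ lat 24.9°N, lon 85.6°W

Write both endpoints as unit vectors p₁, p₂ with components (cos φ cos λ, cos φ sin λ, sin φ).
The central angle between the endpoints is δ = arccos(p₁·p₂) ≈ 2.718 rad (155.7°).
Interpolate at f = 7/8 with slerp weights a = sin((1−f)δ)/sin δ ≈ 0.811, b = sin(fδ)/sin δ ≈ 1.683.
p = a·p₁ + b·p₂ ≈ (0.069, -0.904, 0.421); φ = arcsin(p_z) ≈ 24.91°, λ = atan2(p_y, p_x) ≈ -85.65°.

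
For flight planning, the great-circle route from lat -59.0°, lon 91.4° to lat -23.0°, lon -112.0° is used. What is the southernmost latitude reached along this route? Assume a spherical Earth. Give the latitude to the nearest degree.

≈ -79°

The great circle lies in the plane with unit normal n̂ = (p₁ × p₂)/|p₁ × p₂|.
Here n̂_z ≈ +0.189; the vertex latitude is φ_max = arccos|n̂_z| ≈ 79.1°.
Check via Clairaut: cos φ_max = |cos φ₁| · sin C = cos(59.0°)·sin(158.4°) ≈ 0.189, again giving ≈ 79.1°.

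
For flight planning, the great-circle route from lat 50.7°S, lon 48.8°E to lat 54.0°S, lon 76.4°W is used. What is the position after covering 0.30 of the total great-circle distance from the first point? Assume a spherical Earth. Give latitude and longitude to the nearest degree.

≈ lat 66°S, lon 23°E

Write both endpoints as unit vectors p₁, p₂ with components (cos φ cos λ, cos φ sin λ, sin φ).
The central angle between the endpoints is δ = arccos(p₁·p₂) ≈ 1.147 rad (65.7°).
Interpolate at f = 0.30 with slerp weights a = sin((1−f)δ)/sin δ ≈ 0.789, b = sin(fδ)/sin δ ≈ 0.370.
p = a·p₁ + b·p₂ ≈ (0.380, 0.165, -0.910); φ = arcsin(p_z) ≈ -65.51°, λ = atan2(p_y, p_x) ≈ 23.41°.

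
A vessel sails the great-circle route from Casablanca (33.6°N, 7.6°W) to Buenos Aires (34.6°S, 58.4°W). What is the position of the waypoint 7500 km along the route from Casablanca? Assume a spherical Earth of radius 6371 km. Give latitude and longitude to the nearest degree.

Convert each endpoint to a unit vector on the sphere (x = cos φ cos λ, y = cos φ sin λ, z = sin φ).
The central angle between the endpoints is δ = arccos(p₁·p₂) ≈ 1.451 rad (83.2°). The total great-circle distance is δ·R ≈ 1.451 × 6371 ≈ 9247 km, so the target fraction is f = 7500/9247 ≈ 0.811.
Interpolate at f ≈ 0.811 with slerp weights a = sin((1−f)δ)/sin δ ≈ 0.273, b = sin(fδ)/sin δ ≈ 0.930.
p = a·p₁ + b·p₂ ≈ (0.626, -0.682, -0.377); φ = arcsin(p_z) ≈ -22.16°, λ = atan2(p_y, p_x) ≈ -47.44°.

≈ (22°S, 47°W)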